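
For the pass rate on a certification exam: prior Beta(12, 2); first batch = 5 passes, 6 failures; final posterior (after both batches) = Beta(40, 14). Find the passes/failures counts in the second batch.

23 passes and 6 failures

Sequential conjugate updates are equivalent to a single update on the pooled data, so total successes = posterior α − prior α and total failures = posterior β − prior β.
Total across both batches: 40−12=28 passes, 14−2=12 failures.
Subtract the first batch: 28−5=23 passes and 12−6=6 failures.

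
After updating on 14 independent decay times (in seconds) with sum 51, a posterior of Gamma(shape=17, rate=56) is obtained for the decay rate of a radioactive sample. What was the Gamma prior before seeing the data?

Gamma–exponential conjugacy: posterior shape = α + n, posterior rate = β + Σtᵢ.
So α = 17 − 14 = 3 and β = 56 − 51 = 5.

Gamma(shape=3, rate=5)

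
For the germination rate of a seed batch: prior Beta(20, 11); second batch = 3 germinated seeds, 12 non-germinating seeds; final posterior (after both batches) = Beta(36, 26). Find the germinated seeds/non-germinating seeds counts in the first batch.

13 germinated seeds and 3 non-germinating seeds

Sequential conjugate updates are equivalent to a single update on the pooled data, so total successes = posterior α − prior α and total failures = posterior β − prior β.
Total across both batches: 36−20=16 germinated seeds, 26−11=15 non-germinating seeds.
Subtract the second batch: 16−3=13 germinated seeds and 15−12=3 non-germinating seeds.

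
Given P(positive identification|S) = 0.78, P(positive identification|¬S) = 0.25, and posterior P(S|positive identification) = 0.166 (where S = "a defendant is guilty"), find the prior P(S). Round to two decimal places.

Bayes' rule in odds form gives O(S|E) = O(S)·[P(E|S)/P(E|¬S)], hence O(S) = O(S|E)/LR.
Posterior odds = 0.166/(1−0.166) = 0.1990. LR = 0.78/0.25 = 3.1200.
Prior odds = 0.1990/3.1200 = 0.0638, so P(S) = 0.0638/(1+0.0638) ≈ 0.06.

P(S) = 0.06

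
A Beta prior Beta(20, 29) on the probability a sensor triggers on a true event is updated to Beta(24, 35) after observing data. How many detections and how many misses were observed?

4 detections and 6 misses

A Beta(α, β) prior with s successes and f failures in binomial data gives a Beta(α+s, β+f) posterior.
So s = 24 − 20 = 4 and f = 35 − 29 = 6.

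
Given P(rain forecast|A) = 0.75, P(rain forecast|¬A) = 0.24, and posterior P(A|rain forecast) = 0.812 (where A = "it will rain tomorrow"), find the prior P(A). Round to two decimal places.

P(A) = 0.58

Bayes' rule in odds form gives O(A|E) = O(A)·[P(E|A)/P(E|¬A)], hence O(A) = O(A|E)/LR.
Posterior odds = 0.812/(1−0.812) = 4.3191. LR = 0.75/0.24 = 3.1250.
Prior odds = 4.3191/3.1250 = 1.3821, so P(A) = 1.3821/(1+1.3821) ≈ 0.58.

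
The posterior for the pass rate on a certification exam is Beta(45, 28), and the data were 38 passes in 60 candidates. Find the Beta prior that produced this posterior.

Beta(7, 6)

Under Beta–binomial conjugacy the posterior parameters are (α+s, β+f).
So α = 45 − 38 = 7 and β = 28 − 22 = 6.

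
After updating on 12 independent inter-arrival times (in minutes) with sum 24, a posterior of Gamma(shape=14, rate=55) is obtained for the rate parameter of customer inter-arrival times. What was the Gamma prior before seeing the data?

Gamma(shape=2, rate=31)

For an exponential likelihood with a Gamma(α, β) prior on the rate, n observations with total T give posterior Gamma(α+n, β+T).
So α = 14 − 12 = 2 and β = 55 − 24 = 31.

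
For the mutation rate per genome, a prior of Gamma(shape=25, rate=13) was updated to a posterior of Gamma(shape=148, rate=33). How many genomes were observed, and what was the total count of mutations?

Gamma–Poisson conjugacy: posterior shape = α + Σxᵢ, posterior rate = β + n.
Matching: Σxᵢ = 148 − 25 = 123 and n = 33 − 13 = 20.

n = 20 genomes with total 123 mutations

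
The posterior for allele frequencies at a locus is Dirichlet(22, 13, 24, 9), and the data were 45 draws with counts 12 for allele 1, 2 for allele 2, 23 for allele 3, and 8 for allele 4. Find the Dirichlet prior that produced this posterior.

Dirichlet(10, 11, 1, 1)

For a Dirichlet(α) prior with multinomial counts c, the posterior is Dirichlet(α + c) componentwise.
Subtract each count from the matching posterior parameter: 22−12=10, 13−2=11, 24−23=1, 9−8=1.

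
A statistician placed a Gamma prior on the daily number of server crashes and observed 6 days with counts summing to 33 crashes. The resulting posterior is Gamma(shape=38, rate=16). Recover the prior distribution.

A Gamma(α, β) prior (rate parametrization) on a Poisson rate with n observations summing to S gives posterior Gamma(α+S, β+n).
So α = 38 − 33 = 5 and β = 16 − 6 = 10.

Gamma(shape=5, rate=10)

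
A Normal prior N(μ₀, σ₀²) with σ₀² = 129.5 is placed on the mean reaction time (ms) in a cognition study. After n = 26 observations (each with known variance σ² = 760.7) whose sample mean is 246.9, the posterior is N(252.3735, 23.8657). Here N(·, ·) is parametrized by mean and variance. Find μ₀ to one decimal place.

μ₀ = 276.6

With known observation variance, the Normal–Normal posterior has precision τ_n = τ₀ + n/σ² and mean μ_n = (τ₀μ₀ + (n/σ²)x̄)/τ_n.
Here τ₀ = 1/129.5 = 0.007722 and τ_data = 26/760.7 = 0.034179, so τ_n = 0.041901.
Rearranging for μ₀: μ₀ = (μ_n·τ_n − τ_data·x̄)/τ₀ = (252.3735·0.041901 − 0.034179·246.9) / 0.007722 = 2.135907/0.007722 ≈ 276.6.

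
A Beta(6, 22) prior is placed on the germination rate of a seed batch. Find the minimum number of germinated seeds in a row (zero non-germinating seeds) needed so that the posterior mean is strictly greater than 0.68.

After k germinated seeds and 0 non-germinating seeds the posterior is Beta(6+k, 22), with mean (6+k)/(6+22+k).
Set (6+k)/(28+k) > 0.68 and solve: k > (0.68·28 − 6)/(1 − 0.68) = 40.750.
The smallest integer exceeding 40.750 is 41.

k = 41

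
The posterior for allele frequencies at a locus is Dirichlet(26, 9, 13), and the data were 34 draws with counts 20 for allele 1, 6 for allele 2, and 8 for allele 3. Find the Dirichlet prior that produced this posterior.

For a Dirichlet(α) prior with multinomial counts c, the posterior is Dirichlet(α + c) componentwise.
Subtract each count from the matching posterior parameter: 26−20=6, 9−6=3, 13−8=5.

Dirichlet(6, 3, 5)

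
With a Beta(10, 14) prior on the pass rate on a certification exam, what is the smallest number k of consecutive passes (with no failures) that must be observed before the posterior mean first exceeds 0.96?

After k passes and 0 failures the posterior is Beta(10+k, 14), with mean (10+k)/(10+14+k).
Set (10+k)/(24+k) > 0.96 and solve: k > (0.96·24 − 10)/(1 − 0.96) = 326.000.
The smallest integer exceeding 326.000 is 327.

k = 327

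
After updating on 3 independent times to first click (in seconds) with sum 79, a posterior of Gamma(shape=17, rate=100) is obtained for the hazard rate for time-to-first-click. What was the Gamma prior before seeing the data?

Gamma(shape=14, rate=21)

Gamma–exponential conjugacy: posterior shape = α + n, posterior rate = β + Σtᵢ.
So α = 17 − 3 = 14 and β = 100 − 79 = 21.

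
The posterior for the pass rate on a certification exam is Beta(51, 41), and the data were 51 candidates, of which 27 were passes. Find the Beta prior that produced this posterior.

Under Beta–binomial conjugacy the posterior parameters are (α+s, β+f).
So α = 51 − 27 = 24 and β = 41 − 24 = 17.

Beta(24, 17)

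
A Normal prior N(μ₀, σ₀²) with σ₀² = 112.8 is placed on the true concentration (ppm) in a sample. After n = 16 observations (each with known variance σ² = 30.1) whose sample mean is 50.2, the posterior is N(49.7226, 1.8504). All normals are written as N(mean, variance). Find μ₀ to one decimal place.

μ₀ = 21.1

With known observation variance, the Normal–Normal posterior has precision τ_n = τ₀ + n/σ² and mean μ_n = (τ₀μ₀ + (n/σ²)x̄)/τ_n.
Here τ₀ = 1/112.8 = 0.008865 and τ_data = 16/30.1 = 0.531561, so τ_n = 0.540426.
Rearranging for μ₀: μ₀ = (μ_n·τ_n − τ_data·x̄)/τ₀ = (49.7226·0.540426 − 0.531561·50.2) / 0.008865 = 0.187024/0.008865 ≈ 21.1.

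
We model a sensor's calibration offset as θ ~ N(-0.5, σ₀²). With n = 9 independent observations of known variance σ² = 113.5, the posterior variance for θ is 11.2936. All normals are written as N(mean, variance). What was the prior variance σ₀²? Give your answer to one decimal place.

Posterior precision equals prior precision plus data precision: 1/σ_n² = 1/σ₀² + n/σ².
So 1/σ₀² = 1/11.2936 − 9/113.5 = 0.088546 − 0.079295 = 0.009251.
Hence σ₀² = 1/0.009251 ≈ 108.1.

σ₀² = 108.1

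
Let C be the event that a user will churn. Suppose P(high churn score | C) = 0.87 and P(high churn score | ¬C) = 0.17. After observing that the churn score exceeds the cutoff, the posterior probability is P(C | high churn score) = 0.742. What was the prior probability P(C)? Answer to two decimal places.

P(C) = 0.36

Bayes' rule in odds form gives O(C|E) = O(C)·[P(E|C)/P(E|¬C)], hence O(C) = O(C|E)/LR.
Posterior odds = 0.742/(1−0.742) = 2.8760. LR = 0.87/0.17 = 5.1176.
Prior odds = 2.8760/5.1176 = 0.5620, so P(C) = 0.5620/(1+0.5620) ≈ 0.36.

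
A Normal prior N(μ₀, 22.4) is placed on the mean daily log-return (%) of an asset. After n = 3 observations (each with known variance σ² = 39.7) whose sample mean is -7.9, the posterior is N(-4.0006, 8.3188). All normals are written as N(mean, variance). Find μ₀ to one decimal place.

With known observation variance, the Normal–Normal posterior has precision τ_n = τ₀ + n/σ² and mean μ_n = (τ₀μ₀ + (n/σ²)x̄)/τ_n.
Here τ₀ = 1/22.4 = 0.044643 and τ_data = 3/39.7 = 0.075567, so τ_n = 0.120210.
Rearranging for μ₀: μ₀ = (μ_n·τ_n − τ_data·x̄)/τ₀ = (-4.0006·0.120210 − 0.075567·-7.9) / 0.044643 = 0.116067/0.044643 ≈ 2.6.

μ₀ = 2.6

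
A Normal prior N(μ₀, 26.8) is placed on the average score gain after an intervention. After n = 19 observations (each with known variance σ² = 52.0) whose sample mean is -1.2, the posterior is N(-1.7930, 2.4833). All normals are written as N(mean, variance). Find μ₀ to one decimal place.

μ₀ = -7.6

With known observation variance, the Normal–Normal posterior has precision τ_n = τ₀ + n/σ² and mean μ_n = (τ₀μ₀ + (n/σ²)x̄)/τ_n.
Here τ₀ = 1/26.8 = 0.037313 and τ_data = 19/52.0 = 0.365385, so τ_n = 0.402698.
Rearranging for μ₀: μ₀ = (μ_n·τ_n − τ_data·x̄)/τ₀ = (-1.7930·0.402698 − 0.365385·-1.2) / 0.037313 = -0.283576/0.037313 ≈ -7.6.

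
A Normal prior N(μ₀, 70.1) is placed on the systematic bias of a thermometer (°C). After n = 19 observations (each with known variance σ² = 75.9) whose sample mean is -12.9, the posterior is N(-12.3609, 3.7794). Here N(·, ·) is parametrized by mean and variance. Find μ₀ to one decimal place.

With known observation variance, the Normal–Normal posterior has precision τ_n = τ₀ + n/σ² and mean μ_n = (τ₀μ₀ + (n/σ²)x̄)/τ_n.
Here τ₀ = 1/70.1 = 0.014265 and τ_data = 19/75.9 = 0.250329, so τ_n = 0.264594.
Rearranging for μ₀: μ₀ = (μ_n·τ_n − τ_data·x̄)/τ₀ = (-12.3609·0.264594 − 0.250329·-12.9) / 0.014265 = -0.041376/0.014265 ≈ -2.9.

μ₀ = -2.9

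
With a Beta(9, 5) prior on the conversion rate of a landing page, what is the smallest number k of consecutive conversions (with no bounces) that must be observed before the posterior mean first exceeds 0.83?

k = 16

After k conversions and 0 bounces the posterior is Beta(9+k, 5), with mean (9+k)/(9+5+k).
Set (9+k)/(14+k) > 0.83 and solve: k > (0.83·14 − 9)/(1 − 0.83) = 15.412.
The smallest integer exceeding 15.412 is 16.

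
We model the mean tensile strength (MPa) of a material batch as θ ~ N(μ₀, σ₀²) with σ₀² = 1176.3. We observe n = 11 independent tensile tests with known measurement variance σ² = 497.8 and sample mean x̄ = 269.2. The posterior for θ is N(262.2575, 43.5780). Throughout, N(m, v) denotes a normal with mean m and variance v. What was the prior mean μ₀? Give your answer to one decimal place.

μ₀ = 81.8

With known observation variance, the Normal–Normal posterior has precision τ_n = τ₀ + n/σ² and mean μ_n = (τ₀μ₀ + (n/σ²)x̄)/τ_n.
Here τ₀ = 1/1176.3 = 0.000850 and τ_data = 11/497.8 = 0.022097, so τ_n = 0.022947.
Rearranging for μ₀: μ₀ = (μ_n·τ_n − τ_data·x̄)/τ₀ = (262.2575·0.022947 − 0.022097·269.2) / 0.000850 = 0.069510/0.000850 ≈ 81.8.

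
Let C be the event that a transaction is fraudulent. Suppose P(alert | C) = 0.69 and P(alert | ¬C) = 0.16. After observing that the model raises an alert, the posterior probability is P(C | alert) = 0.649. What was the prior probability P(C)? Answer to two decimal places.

Bayes' rule in odds form gives O(C|E) = O(C)·[P(E|C)/P(E|¬C)], hence O(C) = O(C|E)/LR.
Posterior odds = 0.649/(1−0.649) = 1.8490. LR = 0.69/0.16 = 4.3125.
Prior odds = 1.8490/4.3125 = 0.4288, so P(C) = 0.4288/(1+0.4288) ≈ 0.30.

P(C) = 0.30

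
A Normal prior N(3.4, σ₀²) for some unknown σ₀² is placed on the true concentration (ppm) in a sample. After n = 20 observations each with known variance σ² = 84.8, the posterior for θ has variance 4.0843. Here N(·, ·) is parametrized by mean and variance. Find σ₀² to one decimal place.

σ₀² = 111.2

Posterior precision equals prior precision plus data precision: 1/σ_n² = 1/σ₀² + n/σ².
So 1/σ₀² = 1/4.0843 − 20/84.8 = 0.244840 − 0.235849 = 0.008991.
Hence σ₀² = 1/0.008991 ≈ 111.2.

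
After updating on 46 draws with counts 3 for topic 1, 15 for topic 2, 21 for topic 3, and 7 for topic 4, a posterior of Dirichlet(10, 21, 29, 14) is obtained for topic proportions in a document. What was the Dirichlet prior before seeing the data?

For a Dirichlet(α) prior with multinomial counts c, the posterior is Dirichlet(α + c) componentwise.
Subtract each count from the matching posterior parameter: 10−3=7, 21−15=6, 29−21=8, 14−7=7.

Dirichlet(7, 6, 8, 7)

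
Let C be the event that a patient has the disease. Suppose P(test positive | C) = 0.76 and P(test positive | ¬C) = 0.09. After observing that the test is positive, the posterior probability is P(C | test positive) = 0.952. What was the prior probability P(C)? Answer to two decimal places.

P(C) = 0.70

Bayes' rule in odds form gives O(C|E) = O(C)·[P(E|C)/P(E|¬C)], hence O(C) = O(C|E)/LR.
Posterior odds = 0.952/(1−0.952) = 19.8333. LR = 0.76/0.09 = 8.4444.
Prior odds = 19.8333/8.4444 = 2.3487, so P(C) = 2.3487/(1+2.3487) ≈ 0.70.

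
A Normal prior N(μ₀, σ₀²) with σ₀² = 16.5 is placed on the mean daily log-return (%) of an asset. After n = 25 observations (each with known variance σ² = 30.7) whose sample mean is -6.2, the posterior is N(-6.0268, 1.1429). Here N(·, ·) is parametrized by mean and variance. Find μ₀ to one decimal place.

With known observation variance, the Normal–Normal posterior has precision τ_n = τ₀ + n/σ² and mean μ_n = (τ₀μ₀ + (n/σ²)x̄)/τ_n.
Here τ₀ = 1/16.5 = 0.060606 and τ_data = 25/30.7 = 0.814332, so τ_n = 0.874938.
Rearranging for μ₀: μ₀ = (μ_n·τ_n − τ_data·x̄)/τ₀ = (-6.0268·0.874938 − 0.814332·-6.2) / 0.060606 = -0.224218/0.060606 ≈ -3.7.

μ₀ = -3.7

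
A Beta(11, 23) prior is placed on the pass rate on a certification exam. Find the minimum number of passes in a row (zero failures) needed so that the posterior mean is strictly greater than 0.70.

k = 43

After k passes and 0 failures the posterior is Beta(11+k, 23), with mean (11+k)/(11+23+k).
Set (11+k)/(34+k) > 0.70 and solve: k > (0.70·34 − 11)/(1 − 0.70) = 42.667.
The smallest integer exceeding 42.667 is 43, and checking k=43: (54)/(77) = 0.7013 > 0.70.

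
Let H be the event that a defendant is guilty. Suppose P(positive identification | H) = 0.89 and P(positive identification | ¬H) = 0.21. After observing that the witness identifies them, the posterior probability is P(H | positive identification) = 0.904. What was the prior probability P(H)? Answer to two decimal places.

P(H) = 0.69

Bayes' rule in odds form gives O(H|E) = O(H)·[P(E|H)/P(E|¬H)], hence O(H) = O(H|E)/LR.
Posterior odds = 0.904/(1−0.904) = 9.4167. LR = 0.89/0.21 = 4.2381.
Prior odds = 9.4167/4.2381 = 2.2219, so P(H) = 2.2219/(1+2.2219) ≈ 0.69.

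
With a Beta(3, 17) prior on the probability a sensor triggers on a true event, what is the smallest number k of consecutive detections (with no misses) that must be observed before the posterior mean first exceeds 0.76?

k = 51

After k detections and 0 misses the posterior is Beta(3+k, 17), with mean (3+k)/(3+17+k).
Set (3+k)/(20+k) > 0.76 and solve: k > (0.76·20 − 3)/(1 − 0.76) = 50.833.
The smallest integer exceeding 50.833 is 51.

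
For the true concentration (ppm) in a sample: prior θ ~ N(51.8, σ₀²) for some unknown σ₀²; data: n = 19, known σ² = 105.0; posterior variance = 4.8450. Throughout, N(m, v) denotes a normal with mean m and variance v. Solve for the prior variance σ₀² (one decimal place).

σ₀² = 39.3

For the Normal–Normal model with known σ², precisions add: τ_n = τ₀ + n/σ².
So 1/σ₀² = 1/4.8450 − 19/105.0 = 0.206398 − 0.180952 = 0.025446.
Hence σ₀² = 1/0.025446 ≈ 39.3.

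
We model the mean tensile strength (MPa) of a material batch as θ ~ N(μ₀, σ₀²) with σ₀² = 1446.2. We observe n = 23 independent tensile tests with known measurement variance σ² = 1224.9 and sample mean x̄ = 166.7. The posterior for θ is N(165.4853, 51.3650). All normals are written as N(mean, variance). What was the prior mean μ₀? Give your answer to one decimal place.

The posterior mean is a precision-weighted average: μ_n = (τ₀μ₀ + τ_data·x̄)/(τ₀+τ_data), with τ₀=1/σ₀² and τ_data=n/σ².
Here τ₀ = 1/1446.2 = 0.000691 and τ_data = 23/1224.9 = 0.018777, so τ_n = 0.019468.
Rearranging for μ₀: μ₀ = (μ_n·τ_n − τ_data·x̄)/τ₀ = (165.4853·0.019468 − 0.018777·166.7) / 0.000691 = 0.091542/0.000691 ≈ 132.5.

μ₀ = 132.5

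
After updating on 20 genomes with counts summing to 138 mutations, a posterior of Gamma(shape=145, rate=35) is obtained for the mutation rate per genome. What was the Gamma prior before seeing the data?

Gamma(shape=7, rate=15)

Gamma–Poisson conjugacy: posterior shape = α + Σxᵢ, posterior rate = β + n.
So α = 145 − 138 = 7 and β = 35 − 20 = 15.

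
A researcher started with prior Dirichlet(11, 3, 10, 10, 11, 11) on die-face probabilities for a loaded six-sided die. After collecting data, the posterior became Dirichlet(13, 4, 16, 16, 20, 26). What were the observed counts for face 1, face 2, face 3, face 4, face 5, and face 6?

counts (2, 1, 6, 6, 9, 15)

For a Dirichlet(α) prior with multinomial counts c, the posterior is Dirichlet(α + c) componentwise.
Counts are posterior − prior componentwise: 13−11=2, 4−3=1, 16−10=6, 16−10=6, 20−11=9, 26−11=15.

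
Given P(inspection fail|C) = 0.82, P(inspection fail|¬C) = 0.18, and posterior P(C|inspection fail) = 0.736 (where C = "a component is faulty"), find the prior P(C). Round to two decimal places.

P(C) = 0.38

Bayes' rule in odds form gives O(C|E) = O(C)·[P(E|C)/P(E|¬C)], hence O(C) = O(C|E)/LR.
Posterior odds = 0.736/(1−0.736) = 2.7879. LR = 0.82/0.18 = 4.5556.
Prior odds = 2.7879/4.5556 = 0.6120, so P(C) = 0.6120/(1+0.6120) ≈ 0.38.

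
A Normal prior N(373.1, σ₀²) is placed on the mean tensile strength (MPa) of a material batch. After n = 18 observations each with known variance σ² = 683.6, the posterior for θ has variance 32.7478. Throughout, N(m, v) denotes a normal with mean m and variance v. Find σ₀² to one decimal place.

σ₀² = 237.8

For the Normal–Normal model with known σ², precisions add: τ_n = τ₀ + n/σ².
So 1/σ₀² = 1/32.7478 − 18/683.6 = 0.030536 − 0.026331 = 0.004205.
Hence σ₀² = 1/0.004205 ≈ 237.8.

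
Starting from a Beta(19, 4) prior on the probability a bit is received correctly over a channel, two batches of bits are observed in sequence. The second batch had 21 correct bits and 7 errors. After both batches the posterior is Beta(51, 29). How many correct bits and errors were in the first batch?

Sequential conjugate updates are equivalent to a single update on the pooled data, so total successes = posterior α − prior α and total failures = posterior β − prior β.
Total across both batches: 51−19=32 correct bits, 29−4=25 errors.
Subtract the second batch: 32−21=11 correct bits and 25−7=18 errors.

11 correct bits and 18 errors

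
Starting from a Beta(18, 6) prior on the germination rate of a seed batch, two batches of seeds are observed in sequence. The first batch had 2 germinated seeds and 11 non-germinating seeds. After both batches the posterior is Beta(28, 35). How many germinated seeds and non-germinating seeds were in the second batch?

Because Beta–binomial updating is additive in the counts, the combined data contributed (α_post−α_prior, β_post−β_prior) successes and failures.
Total across both batches: 28−18=10 germinated seeds, 35−6=29 non-germinating seeds.
Subtract the first batch: 10−2=8 germinated seeds and 29−11=18 non-germinating seeds.

8 germinated seeds and 18 non-germinating seeds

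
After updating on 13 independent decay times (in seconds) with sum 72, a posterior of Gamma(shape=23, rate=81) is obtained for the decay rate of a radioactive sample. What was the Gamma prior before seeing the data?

Gamma(shape=10, rate=9)

For an exponential likelihood with a Gamma(α, β) prior on the rate, n observations with total T give posterior Gamma(α+n, β+T).
So α = 23 − 13 = 10 and β = 81 − 72 = 9.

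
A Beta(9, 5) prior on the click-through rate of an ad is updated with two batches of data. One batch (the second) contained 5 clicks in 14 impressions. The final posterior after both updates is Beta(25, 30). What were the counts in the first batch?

11 clicks and 16 non-clicks

Because Beta–binomial updating is additive in the counts, the combined data contributed (α_post−α_prior, β_post−β_prior) successes and failures.
Total across both batches: 25−9=16 clicks, 30−5=25 non-clicks.
Subtract the second batch: 16−5=11 clicks and 25−9=16 non-clicks.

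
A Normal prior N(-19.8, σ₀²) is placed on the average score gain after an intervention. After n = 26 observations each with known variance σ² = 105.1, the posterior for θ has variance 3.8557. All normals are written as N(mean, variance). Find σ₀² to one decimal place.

Posterior precision equals prior precision plus data precision: 1/σ_n² = 1/σ₀² + n/σ².
So 1/σ₀² = 1/3.8557 − 26/105.1 = 0.259356 − 0.247383 = 0.011973.
Hence σ₀² = 1/0.011973 ≈ 83.5.

σ₀² = 83.5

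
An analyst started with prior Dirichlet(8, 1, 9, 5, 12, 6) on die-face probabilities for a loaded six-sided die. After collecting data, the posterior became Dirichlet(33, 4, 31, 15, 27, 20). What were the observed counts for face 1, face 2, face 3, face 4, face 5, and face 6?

For a Dirichlet(α) prior with multinomial counts c, the posterior is Dirichlet(α + c) componentwise.
Counts are posterior − prior componentwise: 33−8=25, 4−1=3, 31−9=22, 15−5=10, 27−12=15, 20−6=14.

counts (25, 3, 22, 10, 15, 14)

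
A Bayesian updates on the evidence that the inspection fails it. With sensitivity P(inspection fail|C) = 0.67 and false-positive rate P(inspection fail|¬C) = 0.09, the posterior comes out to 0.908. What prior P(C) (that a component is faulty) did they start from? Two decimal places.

P(C) = 0.57

In odds form, posterior odds = prior odds × likelihood ratio, so prior odds = posterior odds ÷ LR.
Posterior odds = 0.908/(1−0.908) = 9.8696. LR = 0.67/0.09 = 7.4444.
Prior odds = 9.8696/7.4444 = 1.3258, so P(C) = 1.3258/(1+1.3258) ≈ 0.57.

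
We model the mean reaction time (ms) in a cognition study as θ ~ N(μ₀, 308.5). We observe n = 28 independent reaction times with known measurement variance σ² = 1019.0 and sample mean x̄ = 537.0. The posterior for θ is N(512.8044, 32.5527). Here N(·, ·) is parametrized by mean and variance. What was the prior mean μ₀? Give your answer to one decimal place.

The posterior mean is a precision-weighted average: μ_n = (τ₀μ₀ + τ_data·x̄)/(τ₀+τ_data), with τ₀=1/σ₀² and τ_data=n/σ².
Here τ₀ = 1/308.5 = 0.003241 and τ_data = 28/1019.0 = 0.027478, so τ_n = 0.030719.
Rearranging for μ₀: μ₀ = (μ_n·τ_n − τ_data·x̄)/τ₀ = (512.8044·0.030719 − 0.027478·537.0) / 0.003241 = 0.997152/0.003241 ≈ 307.7.

μ₀ = 307.7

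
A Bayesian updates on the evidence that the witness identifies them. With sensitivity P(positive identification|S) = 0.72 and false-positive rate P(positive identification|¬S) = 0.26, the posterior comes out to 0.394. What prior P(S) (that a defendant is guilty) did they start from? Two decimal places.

In odds form, posterior odds = prior odds × likelihood ratio, so prior odds = posterior odds ÷ LR.
Posterior odds = 0.394/(1−0.394) = 0.6502. LR = 0.72/0.26 = 2.7692.
Prior odds = 0.6502/2.7692 = 0.2348, so P(S) = 0.2348/(1+0.2348) ≈ 0.19.

P(S) = 0.19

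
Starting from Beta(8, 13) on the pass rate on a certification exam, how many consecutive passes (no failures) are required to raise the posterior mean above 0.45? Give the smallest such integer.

k = 3

After k passes and 0 failures the posterior is Beta(8+k, 13), with mean (8+k)/(8+13+k).
Set (8+k)/(21+k) > 0.45 and solve: k > (0.45·21 − 8)/(1 − 0.45) = 2.636.
The smallest integer exceeding 2.636 is 3, and checking k=3: (11)/(24) = 0.4583 > 0.45.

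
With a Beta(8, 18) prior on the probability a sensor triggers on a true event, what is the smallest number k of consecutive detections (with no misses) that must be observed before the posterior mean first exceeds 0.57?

After k detections and 0 misses the posterior is Beta(8+k, 18), with mean (8+k)/(8+18+k).
Set (8+k)/(26+k) > 0.57 and solve: k > (0.57·26 − 8)/(1 − 0.57) = 15.860.
The smallest integer exceeding 15.860 is 16.

k = 16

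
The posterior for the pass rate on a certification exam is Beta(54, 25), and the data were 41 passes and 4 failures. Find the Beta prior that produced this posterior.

Beta is conjugate to the binomial likelihood: posterior = Beta(α+s, β+f).
Subtract the data counts: 54−41=13, 25−4=21.

Beta(13, 21)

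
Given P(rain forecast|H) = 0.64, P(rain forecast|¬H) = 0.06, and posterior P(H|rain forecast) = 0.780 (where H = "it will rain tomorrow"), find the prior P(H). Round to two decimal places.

P(H) = 0.25

Bayes' rule in odds form gives O(H|E) = O(H)·[P(E|H)/P(E|¬H)], hence O(H) = O(H|E)/LR.
Posterior odds = 0.780/(1−0.780) = 3.5455. LR = 0.64/0.06 = 10.6667.
Prior odds = 3.5455/10.6667 = 0.3324, so P(H) = 0.3324/(1+0.3324) ≈ 0.25.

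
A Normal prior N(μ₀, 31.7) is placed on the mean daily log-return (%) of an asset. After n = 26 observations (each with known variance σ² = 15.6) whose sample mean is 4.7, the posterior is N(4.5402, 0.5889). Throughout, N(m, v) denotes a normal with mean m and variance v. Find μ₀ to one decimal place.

The posterior mean is a precision-weighted average: μ_n = (τ₀μ₀ + τ_data·x̄)/(τ₀+τ_data), with τ₀=1/σ₀² and τ_data=n/σ².
Here τ₀ = 1/31.7 = 0.031546 and τ_data = 26/15.6 = 1.666667, so τ_n = 1.698213.
Rearranging for μ₀: μ₀ = (μ_n·τ_n − τ_data·x̄)/τ₀ = (4.5402·1.698213 − 1.666667·4.7) / 0.031546 = -0.123108/0.031546 ≈ -3.9.

μ₀ = -3.9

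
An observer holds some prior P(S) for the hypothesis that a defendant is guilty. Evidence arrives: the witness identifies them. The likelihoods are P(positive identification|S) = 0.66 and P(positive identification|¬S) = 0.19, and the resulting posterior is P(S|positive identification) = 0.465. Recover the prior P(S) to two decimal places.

In odds form, posterior odds = prior odds × likelihood ratio, so prior odds = posterior odds ÷ LR.
Posterior odds = 0.465/(1−0.465) = 0.8692. LR = 0.66/0.19 = 3.4737.
Prior odds = 0.8692/3.4737 = 0.2502, so P(S) = 0.2502/(1+0.2502) ≈ 0.20.

P(S) = 0.20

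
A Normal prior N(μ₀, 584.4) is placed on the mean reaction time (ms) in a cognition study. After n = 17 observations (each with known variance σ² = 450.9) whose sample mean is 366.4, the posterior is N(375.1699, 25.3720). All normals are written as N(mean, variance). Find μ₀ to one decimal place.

μ₀ = 568.4

The posterior mean is a precision-weighted average: μ_n = (τ₀μ₀ + τ_data·x̄)/(τ₀+τ_data), with τ₀=1/σ₀² and τ_data=n/σ².
Here τ₀ = 1/584.4 = 0.001711 and τ_data = 17/450.9 = 0.037702, so τ_n = 0.039413.
Rearranging for μ₀: μ₀ = (μ_n·τ_n − τ_data·x̄)/τ₀ = (375.1699·0.039413 − 0.037702·366.4) / 0.001711 = 0.972558/0.001711 ≈ 568.4.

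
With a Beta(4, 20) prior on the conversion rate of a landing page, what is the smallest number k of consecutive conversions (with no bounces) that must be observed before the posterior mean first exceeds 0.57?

After k conversions and 0 bounces the posterior is Beta(4+k, 20), with mean (4+k)/(4+20+k).
Set (4+k)/(24+k) > 0.57 and solve: k > (0.57·24 − 4)/(1 − 0.57) = 22.512.
The smallest integer exceeding 22.512 is 23, and checking k=23: (27)/(47) = 0.5745 > 0.57.

k = 23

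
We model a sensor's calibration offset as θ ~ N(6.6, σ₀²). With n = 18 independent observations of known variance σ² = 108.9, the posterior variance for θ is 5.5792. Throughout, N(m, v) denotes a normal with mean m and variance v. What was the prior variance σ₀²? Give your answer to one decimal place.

Posterior precision equals prior precision plus data precision: 1/σ_n² = 1/σ₀² + n/σ².
So 1/σ₀² = 1/5.5792 − 18/108.9 = 0.179237 − 0.165289 = 0.013948.
Hence σ₀² = 1/0.013948 ≈ 71.7.

σ₀² = 71.7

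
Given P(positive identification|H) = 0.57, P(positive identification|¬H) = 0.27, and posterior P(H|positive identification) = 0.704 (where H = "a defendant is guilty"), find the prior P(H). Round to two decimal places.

P(H) = 0.53

In odds form, posterior odds = prior odds × likelihood ratio, so prior odds = posterior odds ÷ LR.
Posterior odds = 0.704/(1−0.704) = 2.3784. LR = 0.57/0.27 = 2.1111.
Prior odds = 2.3784/2.1111 = 1.1266, so P(H) = 1.1266/(1+1.1266) ≈ 0.53.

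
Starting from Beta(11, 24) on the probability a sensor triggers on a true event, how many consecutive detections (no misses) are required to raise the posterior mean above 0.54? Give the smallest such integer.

After k detections and 0 misses the posterior is Beta(11+k, 24), with mean (11+k)/(11+24+k).
Set (11+k)/(35+k) > 0.54 and solve: k > (0.54·35 − 11)/(1 − 0.54) = 17.174.
The smallest integer exceeding 17.174 is 18.

k = 18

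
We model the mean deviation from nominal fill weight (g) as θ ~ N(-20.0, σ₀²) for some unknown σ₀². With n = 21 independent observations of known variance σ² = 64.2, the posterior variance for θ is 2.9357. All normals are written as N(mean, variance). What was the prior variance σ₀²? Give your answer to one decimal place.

For the Normal–Normal model with known σ², precisions add: τ_n = τ₀ + n/σ².
So 1/σ₀² = 1/2.9357 − 21/64.2 = 0.340634 − 0.327103 = 0.013531.
Hence σ₀² = 1/0.013531 ≈ 73.9.

σ₀² = 73.9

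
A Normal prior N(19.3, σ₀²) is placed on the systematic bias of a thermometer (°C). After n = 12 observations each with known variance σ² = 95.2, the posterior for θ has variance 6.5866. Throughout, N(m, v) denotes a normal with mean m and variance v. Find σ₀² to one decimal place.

For the Normal–Normal model with known σ², precisions add: τ_n = τ₀ + n/σ².
So 1/σ₀² = 1/6.5866 − 12/95.2 = 0.151823 − 0.126050 = 0.025773.
Hence σ₀² = 1/0.025773 ≈ 38.8.

σ₀² = 38.8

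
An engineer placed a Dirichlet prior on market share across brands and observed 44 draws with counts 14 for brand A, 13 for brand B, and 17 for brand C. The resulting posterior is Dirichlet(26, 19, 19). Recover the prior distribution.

For a Dirichlet(α) prior with multinomial counts c, the posterior is Dirichlet(α + c) componentwise.
Subtract each count from the matching posterior parameter: 26−14=12, 19−13=6, 19−17=2.

Dirichlet(12, 6, 2)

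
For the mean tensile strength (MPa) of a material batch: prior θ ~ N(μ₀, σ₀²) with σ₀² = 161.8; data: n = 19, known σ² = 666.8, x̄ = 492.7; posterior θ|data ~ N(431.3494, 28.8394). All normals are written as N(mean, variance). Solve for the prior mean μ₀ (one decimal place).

μ₀ = 148.5

With known observation variance, the Normal–Normal posterior has precision τ_n = τ₀ + n/σ² and mean μ_n = (τ₀μ₀ + (n/σ²)x̄)/τ_n.
Here τ₀ = 1/161.8 = 0.006180 and τ_data = 19/666.8 = 0.028494, so τ_n = 0.034674.
Rearranging for μ₀: μ₀ = (μ_n·τ_n − τ_data·x̄)/τ₀ = (431.3494·0.034674 − 0.028494·492.7) / 0.006180 = 0.917615/0.006180 ≈ 148.5.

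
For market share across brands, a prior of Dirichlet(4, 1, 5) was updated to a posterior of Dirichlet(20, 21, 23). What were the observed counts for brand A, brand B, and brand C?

For a Dirichlet(α) prior with multinomial counts c, the posterior is Dirichlet(α + c) componentwise.
Counts are posterior − prior componentwise: 20−4=16, 21−1=20, 23−5=18.

counts (16, 20, 18)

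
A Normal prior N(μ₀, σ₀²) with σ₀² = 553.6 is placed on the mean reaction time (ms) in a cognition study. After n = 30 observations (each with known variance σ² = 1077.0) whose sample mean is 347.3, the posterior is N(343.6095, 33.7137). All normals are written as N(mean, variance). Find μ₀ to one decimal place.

With known observation variance, the Normal–Normal posterior has precision τ_n = τ₀ + n/σ² and mean μ_n = (τ₀μ₀ + (n/σ²)x̄)/τ_n.
Here τ₀ = 1/553.6 = 0.001806 and τ_data = 30/1077.0 = 0.027855, so τ_n = 0.029661.
Rearranging for μ₀: μ₀ = (μ_n·τ_n − τ_data·x̄)/τ₀ = (343.6095·0.029661 − 0.027855·347.3) / 0.001806 = 0.517760/0.001806 ≈ 286.7.

μ₀ = 286.7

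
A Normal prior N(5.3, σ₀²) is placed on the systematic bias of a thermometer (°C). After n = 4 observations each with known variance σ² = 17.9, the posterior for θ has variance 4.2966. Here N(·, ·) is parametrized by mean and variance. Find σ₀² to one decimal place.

σ₀² = 107.8

For the Normal–Normal model with known σ², precisions add: τ_n = τ₀ + n/σ².
So 1/σ₀² = 1/4.2966 − 4/17.9 = 0.232742 − 0.223464 = 0.009278.
Hence σ₀² = 1/0.009278 ≈ 107.8.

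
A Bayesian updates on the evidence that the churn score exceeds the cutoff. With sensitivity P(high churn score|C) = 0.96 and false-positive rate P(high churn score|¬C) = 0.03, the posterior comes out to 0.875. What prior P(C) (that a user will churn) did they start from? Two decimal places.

In odds form, posterior odds = prior odds × likelihood ratio, so prior odds = posterior odds ÷ LR.
Posterior odds = 0.875/(1−0.875) = 7.0000. LR = 0.96/0.03 = 32.0000.
Prior odds = 7.0000/32.0000 = 0.2188, so P(C) = 0.2188/(1+0.2188) ≈ 0.18.

P(C) = 0.18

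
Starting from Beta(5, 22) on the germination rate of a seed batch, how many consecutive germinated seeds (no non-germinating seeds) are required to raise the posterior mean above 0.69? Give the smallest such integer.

After k germinated seeds and 0 non-germinating seeds the posterior is Beta(5+k, 22), with mean (5+k)/(5+22+k).
Set (5+k)/(27+k) > 0.69 and solve: k > (0.69·27 − 5)/(1 − 0.69) = 43.968.
The smallest integer exceeding 43.968 is 44, and checking k=44: (49)/(71) = 0.6901 > 0.69.

k = 44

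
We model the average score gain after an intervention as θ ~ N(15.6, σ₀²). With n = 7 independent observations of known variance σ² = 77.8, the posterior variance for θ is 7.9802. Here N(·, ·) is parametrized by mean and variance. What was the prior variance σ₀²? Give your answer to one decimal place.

Posterior precision equals prior precision plus data precision: 1/σ_n² = 1/σ₀² + n/σ².
So 1/σ₀² = 1/7.9802 − 7/77.8 = 0.125310 − 0.089974 = 0.035336.
Hence σ₀² = 1/0.035336 ≈ 28.3.

σ₀² = 28.3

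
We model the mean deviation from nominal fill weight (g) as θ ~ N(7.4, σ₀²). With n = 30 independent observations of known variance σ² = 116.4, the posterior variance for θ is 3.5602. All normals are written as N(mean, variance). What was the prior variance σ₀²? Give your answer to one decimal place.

Posterior precision equals prior precision plus data precision: 1/σ_n² = 1/σ₀² + n/σ².
So 1/σ₀² = 1/3.5602 − 30/116.4 = 0.280883 − 0.257732 = 0.023151.
Hence σ₀² = 1/0.023151 ≈ 43.2.

σ₀² = 43.2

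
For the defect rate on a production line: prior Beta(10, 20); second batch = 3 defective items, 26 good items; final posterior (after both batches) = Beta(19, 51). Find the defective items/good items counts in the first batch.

6 defective items and 5 good items

Sequential conjugate updates are equivalent to a single update on the pooled data, so total successes = posterior α − prior α and total failures = posterior β − prior β.
Total across both batches: 19−10=9 defective items, 51−20=31 good items.
Subtract the second batch: 9−3=6 defective items and 31−26=5 good items.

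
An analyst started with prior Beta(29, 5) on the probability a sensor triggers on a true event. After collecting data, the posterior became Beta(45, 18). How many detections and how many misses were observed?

Under Beta–binomial conjugacy the posterior parameters are (a+s, b+f).
Match parameters: s=45−29=16, f=18−5=13.

16 detections and 13 misses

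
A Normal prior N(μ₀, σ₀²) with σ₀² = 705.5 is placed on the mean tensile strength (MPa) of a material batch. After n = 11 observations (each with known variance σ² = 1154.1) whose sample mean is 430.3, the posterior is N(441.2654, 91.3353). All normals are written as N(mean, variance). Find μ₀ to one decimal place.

μ₀ = 515.0

With known observation variance, the Normal–Normal posterior has precision τ_n = τ₀ + n/σ² and mean μ_n = (τ₀μ₀ + (n/σ²)x̄)/τ_n.
Here τ₀ = 1/705.5 = 0.001417 and τ_data = 11/1154.1 = 0.009531, so τ_n = 0.010948.
Rearranging for μ₀: μ₀ = (μ_n·τ_n − τ_data·x̄)/τ₀ = (441.2654·0.010948 − 0.009531·430.3) / 0.001417 = 0.729784/0.001417 ≈ 515.0.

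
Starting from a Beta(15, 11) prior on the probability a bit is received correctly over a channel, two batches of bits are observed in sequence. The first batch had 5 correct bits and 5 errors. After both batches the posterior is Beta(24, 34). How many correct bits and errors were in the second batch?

4 correct bits and 18 errors

Because Beta–binomial updating is additive in the counts, the combined data contributed (α_post−α_prior, β_post−β_prior) successes and failures.
Total across both batches: 24−15=9 correct bits, 34−11=23 errors.
Subtract the first batch: 9−5=4 correct bits and 23−5=18 errors.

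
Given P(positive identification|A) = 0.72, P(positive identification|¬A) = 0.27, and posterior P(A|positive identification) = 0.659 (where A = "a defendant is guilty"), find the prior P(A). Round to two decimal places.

P(A) = 0.42

In odds form, posterior odds = prior odds × likelihood ratio, so prior odds = posterior odds ÷ LR.
Posterior odds = 0.659/(1−0.659) = 1.9326. LR = 0.72/0.27 = 2.6667.
Prior odds = 1.9326/2.6667 = 0.7247, so P(A) = 0.7247/(1+0.7247) ≈ 0.42.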